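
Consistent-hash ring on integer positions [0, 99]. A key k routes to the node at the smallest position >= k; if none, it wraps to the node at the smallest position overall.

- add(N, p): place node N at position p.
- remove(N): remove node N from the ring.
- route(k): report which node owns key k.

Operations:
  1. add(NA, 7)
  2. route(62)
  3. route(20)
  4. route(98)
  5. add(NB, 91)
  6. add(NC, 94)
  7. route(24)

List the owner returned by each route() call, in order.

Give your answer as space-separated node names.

Op 1: add NA@7 -> ring=[7:NA]
Op 2: route key 62: none >= 62, wrap to smallest pos 7 -> NA
Op 3: route key 20: none >= 20, wrap to smallest pos 7 -> NA
Op 4: route key 98: none >= 98, wrap to smallest pos 7 -> NA
Op 5: add NB@91 -> ring=[7:NA,91:NB]
Op 6: add NC@94 -> ring=[7:NA,91:NB,94:NC]
Op 7: route key 24: smallest pos >= 24 is 91 -> NB

Answer: NA NA NA NB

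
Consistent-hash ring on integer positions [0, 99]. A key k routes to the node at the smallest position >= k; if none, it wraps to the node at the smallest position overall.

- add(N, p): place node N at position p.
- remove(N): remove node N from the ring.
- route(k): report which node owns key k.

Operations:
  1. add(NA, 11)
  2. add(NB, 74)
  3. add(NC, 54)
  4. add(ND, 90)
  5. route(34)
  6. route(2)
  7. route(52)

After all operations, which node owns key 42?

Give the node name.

Answer: NC

Derivation:
Op 1: add NA@11 -> ring=[11:NA]
Op 2: add NB@74 -> ring=[11:NA,74:NB]
Op 3: add NC@54 -> ring=[11:NA,54:NC,74:NB]
Op 4: add ND@90 -> ring=[11:NA,54:NC,74:NB,90:ND]
Op 5: route key 34: smallest pos >= 34 is 54 -> NC
Op 6: route key 2: smallest pos >= 2 is 11 -> NA
Op 7: route key 52: smallest pos >= 52 is 54 -> NC
Final route key 42: smallest pos >= 42 is 54 -> NC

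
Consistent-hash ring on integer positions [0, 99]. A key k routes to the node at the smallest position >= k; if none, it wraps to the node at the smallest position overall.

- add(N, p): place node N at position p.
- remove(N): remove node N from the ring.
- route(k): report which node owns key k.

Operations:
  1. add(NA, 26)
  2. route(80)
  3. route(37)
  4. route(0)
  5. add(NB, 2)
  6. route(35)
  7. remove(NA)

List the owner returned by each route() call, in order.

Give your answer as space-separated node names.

Op 1: add NA@26 -> ring=[26:NA]
Op 2: route key 80: none >= 80, wrap to smallest pos 26 -> NA
Op 3: route key 37: none >= 37, wrap to smallest pos 26 -> NA
Op 4: route key 0: smallest pos >= 0 is 26 -> NA
Op 5: add NB@2 -> ring=[2:NB,26:NA]
Op 6: route key 35: none >= 35, wrap to smallest pos 2 -> NB
Op 7: remove NA -> ring=[2:NB]

Answer: NA NA NA NB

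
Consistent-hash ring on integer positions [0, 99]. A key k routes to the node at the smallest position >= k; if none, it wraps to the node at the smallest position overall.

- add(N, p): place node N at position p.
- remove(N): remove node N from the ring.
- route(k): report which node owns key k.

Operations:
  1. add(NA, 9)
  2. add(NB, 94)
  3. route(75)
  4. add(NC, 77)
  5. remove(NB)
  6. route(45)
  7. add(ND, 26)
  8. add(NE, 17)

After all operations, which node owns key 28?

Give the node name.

Op 1: add NA@9 -> ring=[9:NA]
Op 2: add NB@94 -> ring=[9:NA,94:NB]
Op 3: route key 75: smallest pos >= 75 is 94 -> NB
Op 4: add NC@77 -> ring=[9:NA,77:NC,94:NB]
Op 5: remove NB -> ring=[9:NA,77:NC]
Op 6: route key 45: smallest pos >= 45 is 77 -> NC
Op 7: add ND@26 -> ring=[9:NA,26:ND,77:NC]
Op 8: add NE@17 -> ring=[9:NA,17:NE,26:ND,77:NC]
Final route key 28: smallest pos >= 28 is 77 -> NC

Answer: NC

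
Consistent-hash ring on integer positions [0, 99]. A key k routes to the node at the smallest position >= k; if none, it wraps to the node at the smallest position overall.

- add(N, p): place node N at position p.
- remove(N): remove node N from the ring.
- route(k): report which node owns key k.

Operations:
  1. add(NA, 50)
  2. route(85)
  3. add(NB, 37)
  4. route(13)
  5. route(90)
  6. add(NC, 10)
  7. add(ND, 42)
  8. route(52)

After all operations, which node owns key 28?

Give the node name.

Op 1: add NA@50 -> ring=[50:NA]
Op 2: route key 85: none >= 85, wrap to smallest pos 50 -> NA
Op 3: add NB@37 -> ring=[37:NB,50:NA]
Op 4: route key 13: smallest pos >= 13 is 37 -> NB
Op 5: route key 90: none >= 90, wrap to smallest pos 37 -> NB
Op 6: add NC@10 -> ring=[10:NC,37:NB,50:NA]
Op 7: add ND@42 -> ring=[10:NC,37:NB,42:ND,50:NA]
Op 8: route key 52: none >= 52, wrap to smallest pos 10 -> NC
Final route key 28: smallest pos >= 28 is 37 -> NB

Answer: NB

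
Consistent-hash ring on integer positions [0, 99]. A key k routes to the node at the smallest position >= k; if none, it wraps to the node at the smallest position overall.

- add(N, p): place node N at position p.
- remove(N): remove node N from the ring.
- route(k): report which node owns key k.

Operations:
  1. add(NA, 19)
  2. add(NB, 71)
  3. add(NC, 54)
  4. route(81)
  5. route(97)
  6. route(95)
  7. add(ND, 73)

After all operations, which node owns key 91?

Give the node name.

Op 1: add NA@19 -> ring=[19:NA]
Op 2: add NB@71 -> ring=[19:NA,71:NB]
Op 3: add NC@54 -> ring=[19:NA,54:NC,71:NB]
Op 4: route key 81: none >= 81, wrap to smallest pos 19 -> NA
Op 5: route key 97: none >= 97, wrap to smallest pos 19 -> NA
Op 6: route key 95: none >= 95, wrap to smallest pos 19 -> NA
Op 7: add ND@73 -> ring=[19:NA,54:NC,71:NB,73:ND]
Final route key 91: none >= 91, wrap to smallest pos 19 -> NA

Answer: NA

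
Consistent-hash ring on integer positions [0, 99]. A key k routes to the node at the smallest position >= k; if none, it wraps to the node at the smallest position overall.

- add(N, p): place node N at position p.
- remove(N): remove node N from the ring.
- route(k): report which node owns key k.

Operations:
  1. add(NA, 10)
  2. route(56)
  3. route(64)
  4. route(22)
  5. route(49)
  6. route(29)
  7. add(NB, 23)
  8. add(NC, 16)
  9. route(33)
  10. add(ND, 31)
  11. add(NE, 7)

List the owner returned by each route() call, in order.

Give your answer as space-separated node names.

Op 1: add NA@10 -> ring=[10:NA]
Op 2: route key 56: none >= 56, wrap to smallest pos 10 -> NA
Op 3: route key 64: none >= 64, wrap to smallest pos 10 -> NA
Op 4: route key 22: none >= 22, wrap to smallest pos 10 -> NA
Op 5: route key 49: none >= 49, wrap to smallest pos 10 -> NA
Op 6: route key 29: none >= 29, wrap to smallest pos 10 -> NA
Op 7: add NB@23 -> ring=[10:NA,23:NB]
Op 8: add NC@16 -> ring=[10:NA,16:NC,23:NB]
Op 9: route key 33: none >= 33, wrap to smallest pos 10 -> NA
Op 10: add ND@31 -> ring=[10:NA,16:NC,23:NB,31:ND]
Op 11: add NE@7 -> ring=[7:NE,10:NA,16:NC,23:NB,31:ND]

Answer: NA NA NA NA NA NA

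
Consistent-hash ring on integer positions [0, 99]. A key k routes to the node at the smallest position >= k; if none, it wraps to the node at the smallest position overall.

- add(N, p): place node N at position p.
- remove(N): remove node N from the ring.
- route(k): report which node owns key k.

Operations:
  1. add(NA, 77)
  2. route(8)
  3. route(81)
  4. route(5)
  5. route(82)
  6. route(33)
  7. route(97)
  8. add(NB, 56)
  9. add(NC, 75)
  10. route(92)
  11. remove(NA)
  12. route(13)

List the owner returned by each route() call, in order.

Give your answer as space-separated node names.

Op 1: add NA@77 -> ring=[77:NA]
Op 2: route key 8: smallest pos >= 8 is 77 -> NA
Op 3: route key 81: none >= 81, wrap to smallest pos 77 -> NA
Op 4: route key 5: smallest pos >= 5 is 77 -> NA
Op 5: route key 82: none >= 82, wrap to smallest pos 77 -> NA
Op 6: route key 33: smallest pos >= 33 is 77 -> NA
Op 7: route key 97: none >= 97, wrap to smallest pos 77 -> NA
Op 8: add NB@56 -> ring=[56:NB,77:NA]
Op 9: add NC@75 -> ring=[56:NB,75:NC,77:NA]
Op 10: route key 92: none >= 92, wrap to smallest pos 56 -> NB
Op 11: remove NA -> ring=[56:NB,75:NC]
Op 12: route key 13: smallest pos >= 13 is 56 -> NB

Answer: NA NA NA NA NA NA NB NB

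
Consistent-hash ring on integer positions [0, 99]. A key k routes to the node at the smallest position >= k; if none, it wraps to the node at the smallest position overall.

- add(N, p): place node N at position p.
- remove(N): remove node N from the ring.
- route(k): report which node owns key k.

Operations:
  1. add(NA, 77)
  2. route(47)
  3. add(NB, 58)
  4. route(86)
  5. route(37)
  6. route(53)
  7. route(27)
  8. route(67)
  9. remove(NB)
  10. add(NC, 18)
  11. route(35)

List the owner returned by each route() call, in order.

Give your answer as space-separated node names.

Answer: NA NB NB NB NB NA NA

Derivation:
Op 1: add NA@77 -> ring=[77:NA]
Op 2: route key 47: smallest pos >= 47 is 77 -> NA
Op 3: add NB@58 -> ring=[58:NB,77:NA]
Op 4: route key 86: none >= 86, wrap to smallest pos 58 -> NB
Op 5: route key 37: smallest pos >= 37 is 58 -> NB
Op 6: route key 53: smallest pos >= 53 is 58 -> NB
Op 7: route key 27: smallest pos >= 27 is 58 -> NB
Op 8: route key 67: smallest pos >= 67 is 77 -> NA
Op 9: remove NB -> ring=[77:NA]
Op 10: add NC@18 -> ring=[18:NC,77:NA]
Op 11: route key 35: smallest pos >= 35 is 77 -> NA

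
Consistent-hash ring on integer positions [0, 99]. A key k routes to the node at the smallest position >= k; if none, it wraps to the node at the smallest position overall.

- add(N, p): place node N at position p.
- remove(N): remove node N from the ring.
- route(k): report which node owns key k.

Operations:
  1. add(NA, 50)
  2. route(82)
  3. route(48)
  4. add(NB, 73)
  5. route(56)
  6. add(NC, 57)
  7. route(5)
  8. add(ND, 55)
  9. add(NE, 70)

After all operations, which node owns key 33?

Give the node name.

Answer: NA

Derivation:
Op 1: add NA@50 -> ring=[50:NA]
Op 2: route key 82: none >= 82, wrap to smallest pos 50 -> NA
Op 3: route key 48: smallest pos >= 48 is 50 -> NA
Op 4: add NB@73 -> ring=[50:NA,73:NB]
Op 5: route key 56: smallest pos >= 56 is 73 -> NB
Op 6: add NC@57 -> ring=[50:NA,57:NC,73:NB]
Op 7: route key 5: smallest pos >= 5 is 50 -> NA
Op 8: add ND@55 -> ring=[50:NA,55:ND,57:NC,73:NB]
Op 9: add NE@70 -> ring=[50:NA,55:ND,57:NC,70:NE,73:NB]
Final route key 33: smallest pos >= 33 is 50 -> NA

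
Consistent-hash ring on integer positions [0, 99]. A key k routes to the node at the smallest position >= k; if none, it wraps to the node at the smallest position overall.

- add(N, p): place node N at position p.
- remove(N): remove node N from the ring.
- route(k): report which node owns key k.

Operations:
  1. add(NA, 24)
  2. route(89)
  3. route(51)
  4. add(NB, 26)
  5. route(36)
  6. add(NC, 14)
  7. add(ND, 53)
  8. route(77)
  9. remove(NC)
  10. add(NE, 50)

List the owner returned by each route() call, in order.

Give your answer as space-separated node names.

Answer: NA NA NA NC

Derivation:
Op 1: add NA@24 -> ring=[24:NA]
Op 2: route key 89: none >= 89, wrap to smallest pos 24 -> NA
Op 3: route key 51: none >= 51, wrap to smallest pos 24 -> NA
Op 4: add NB@26 -> ring=[24:NA,26:NB]
Op 5: route key 36: none >= 36, wrap to smallest pos 24 -> NA
Op 6: add NC@14 -> ring=[14:NC,24:NA,26:NB]
Op 7: add ND@53 -> ring=[14:NC,24:NA,26:NB,53:ND]
Op 8: route key 77: none >= 77, wrap to smallest pos 14 -> NC
Op 9: remove NC -> ring=[24:NA,26:NB,53:ND]
Op 10: add NE@50 -> ring=[24:NA,26:NB,50:NE,53:ND]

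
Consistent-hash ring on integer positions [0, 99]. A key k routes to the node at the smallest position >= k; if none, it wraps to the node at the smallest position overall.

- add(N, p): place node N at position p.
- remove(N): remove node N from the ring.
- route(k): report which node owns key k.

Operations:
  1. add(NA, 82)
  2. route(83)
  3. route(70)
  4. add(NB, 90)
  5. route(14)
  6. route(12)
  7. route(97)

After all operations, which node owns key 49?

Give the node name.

Answer: NA

Derivation:
Op 1: add NA@82 -> ring=[82:NA]
Op 2: route key 83: none >= 83, wrap to smallest pos 82 -> NA
Op 3: route key 70: smallest pos >= 70 is 82 -> NA
Op 4: add NB@90 -> ring=[82:NA,90:NB]
Op 5: route key 14: smallest pos >= 14 is 82 -> NA
Op 6: route key 12: smallest pos >= 12 is 82 -> NA
Op 7: route key 97: none >= 97, wrap to smallest pos 82 -> NA
Final route key 49: smallest pos >= 49 is 82 -> NA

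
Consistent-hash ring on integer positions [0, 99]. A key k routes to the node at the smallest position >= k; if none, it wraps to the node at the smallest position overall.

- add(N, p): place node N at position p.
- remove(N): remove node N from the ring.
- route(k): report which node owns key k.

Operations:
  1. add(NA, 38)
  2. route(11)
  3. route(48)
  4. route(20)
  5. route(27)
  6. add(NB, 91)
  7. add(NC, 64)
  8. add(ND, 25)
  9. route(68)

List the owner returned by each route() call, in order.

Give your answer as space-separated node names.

Answer: NA NA NA NA NB

Derivation:
Op 1: add NA@38 -> ring=[38:NA]
Op 2: route key 11: smallest pos >= 11 is 38 -> NA
Op 3: route key 48: none >= 48, wrap to smallest pos 38 -> NA
Op 4: route key 20: smallest pos >= 20 is 38 -> NA
Op 5: route key 27: smallest pos >= 27 is 38 -> NA
Op 6: add NB@91 -> ring=[38:NA,91:NB]
Op 7: add NC@64 -> ring=[38:NA,64:NC,91:NB]
Op 8: add ND@25 -> ring=[25:ND,38:NA,64:NC,91:NB]
Op 9: route key 68: smallest pos >= 68 is 91 -> NB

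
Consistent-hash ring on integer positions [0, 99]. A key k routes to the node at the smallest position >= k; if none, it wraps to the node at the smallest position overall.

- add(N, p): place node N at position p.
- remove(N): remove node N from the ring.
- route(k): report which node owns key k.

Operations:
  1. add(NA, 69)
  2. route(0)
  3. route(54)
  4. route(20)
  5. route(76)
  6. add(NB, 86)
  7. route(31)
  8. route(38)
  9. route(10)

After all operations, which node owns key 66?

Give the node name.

Op 1: add NA@69 -> ring=[69:NA]
Op 2: route key 0: smallest pos >= 0 is 69 -> NA
Op 3: route key 54: smallest pos >= 54 is 69 -> NA
Op 4: route key 20: smallest pos >= 20 is 69 -> NA
Op 5: route key 76: none >= 76, wrap to smallest pos 69 -> NA
Op 6: add NB@86 -> ring=[69:NA,86:NB]
Op 7: route key 31: smallest pos >= 31 is 69 -> NA
Op 8: route key 38: smallest pos >= 38 is 69 -> NA
Op 9: route key 10: smallest pos >= 10 is 69 -> NA
Final route key 66: smallest pos >= 66 is 69 -> NA

Answer: NA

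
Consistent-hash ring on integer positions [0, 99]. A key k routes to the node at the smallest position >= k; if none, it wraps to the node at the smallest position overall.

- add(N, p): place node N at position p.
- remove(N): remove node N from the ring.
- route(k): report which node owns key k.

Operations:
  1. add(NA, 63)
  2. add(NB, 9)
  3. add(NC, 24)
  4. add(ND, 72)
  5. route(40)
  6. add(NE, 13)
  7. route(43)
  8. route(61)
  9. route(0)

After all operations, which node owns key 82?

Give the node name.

Op 1: add NA@63 -> ring=[63:NA]
Op 2: add NB@9 -> ring=[9:NB,63:NA]
Op 3: add NC@24 -> ring=[9:NB,24:NC,63:NA]
Op 4: add ND@72 -> ring=[9:NB,24:NC,63:NA,72:ND]
Op 5: route key 40: smallest pos >= 40 is 63 -> NA
Op 6: add NE@13 -> ring=[9:NB,13:NE,24:NC,63:NA,72:ND]
Op 7: route key 43: smallest pos >= 43 is 63 -> NA
Op 8: route key 61: smallest pos >= 61 is 63 -> NA
Op 9: route key 0: smallest pos >= 0 is 9 -> NB
Final route key 82: none >= 82, wrap to smallest pos 9 -> NB

Answer: NB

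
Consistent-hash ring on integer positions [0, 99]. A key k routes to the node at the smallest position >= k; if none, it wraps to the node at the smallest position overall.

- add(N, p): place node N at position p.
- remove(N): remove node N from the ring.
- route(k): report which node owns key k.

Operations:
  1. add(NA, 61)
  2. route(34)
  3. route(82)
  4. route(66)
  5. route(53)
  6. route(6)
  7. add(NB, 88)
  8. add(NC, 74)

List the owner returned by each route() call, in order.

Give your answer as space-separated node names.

Op 1: add NA@61 -> ring=[61:NA]
Op 2: route key 34: smallest pos >= 34 is 61 -> NA
Op 3: route key 82: none >= 82, wrap to smallest pos 61 -> NA
Op 4: route key 66: none >= 66, wrap to smallest pos 61 -> NA
Op 5: route key 53: smallest pos >= 53 is 61 -> NA
Op 6: route key 6: smallest pos >= 6 is 61 -> NA
Op 7: add NB@88 -> ring=[61:NA,88:NB]
Op 8: add NC@74 -> ring=[61:NA,74:NC,88:NB]

Answer: NA NA NA NA NA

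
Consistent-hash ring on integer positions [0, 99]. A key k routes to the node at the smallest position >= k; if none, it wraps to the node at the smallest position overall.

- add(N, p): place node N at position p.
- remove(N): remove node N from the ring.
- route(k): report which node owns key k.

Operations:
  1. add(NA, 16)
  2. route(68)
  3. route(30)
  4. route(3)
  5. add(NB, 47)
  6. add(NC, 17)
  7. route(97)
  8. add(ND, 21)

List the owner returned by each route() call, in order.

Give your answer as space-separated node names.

Answer: NA NA NA NA

Derivation:
Op 1: add NA@16 -> ring=[16:NA]
Op 2: route key 68: none >= 68, wrap to smallest pos 16 -> NA
Op 3: route key 30: none >= 30, wrap to smallest pos 16 -> NA
Op 4: route key 3: smallest pos >= 3 is 16 -> NA
Op 5: add NB@47 -> ring=[16:NA,47:NB]
Op 6: add NC@17 -> ring=[16:NA,17:NC,47:NB]
Op 7: route key 97: none >= 97, wrap to smallest pos 16 -> NA
Op 8: add ND@21 -> ring=[16:NA,17:NC,21:ND,47:NB]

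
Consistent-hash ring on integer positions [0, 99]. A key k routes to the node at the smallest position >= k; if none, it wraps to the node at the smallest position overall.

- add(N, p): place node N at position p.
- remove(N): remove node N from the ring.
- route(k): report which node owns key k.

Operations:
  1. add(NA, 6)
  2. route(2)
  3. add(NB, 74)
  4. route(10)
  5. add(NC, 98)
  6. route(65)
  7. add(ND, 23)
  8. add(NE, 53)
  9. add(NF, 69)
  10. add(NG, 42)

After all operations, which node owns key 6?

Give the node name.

Answer: NA

Derivation:
Op 1: add NA@6 -> ring=[6:NA]
Op 2: route key 2: smallest pos >= 2 is 6 -> NA
Op 3: add NB@74 -> ring=[6:NA,74:NB]
Op 4: route key 10: smallest pos >= 10 is 74 -> NB
Op 5: add NC@98 -> ring=[6:NA,74:NB,98:NC]
Op 6: route key 65: smallest pos >= 65 is 74 -> NB
Op 7: add ND@23 -> ring=[6:NA,23:ND,74:NB,98:NC]
Op 8: add NE@53 -> ring=[6:NA,23:ND,53:NE,74:NB,98:NC]
Op 9: add NF@69 -> ring=[6:NA,23:ND,53:NE,69:NF,74:NB,98:NC]
Op 10: add NG@42 -> ring=[6:NA,23:ND,42:NG,53:NE,69:NF,74:NB,98:NC]
Final route key 6: smallest pos >= 6 is 6 -> NA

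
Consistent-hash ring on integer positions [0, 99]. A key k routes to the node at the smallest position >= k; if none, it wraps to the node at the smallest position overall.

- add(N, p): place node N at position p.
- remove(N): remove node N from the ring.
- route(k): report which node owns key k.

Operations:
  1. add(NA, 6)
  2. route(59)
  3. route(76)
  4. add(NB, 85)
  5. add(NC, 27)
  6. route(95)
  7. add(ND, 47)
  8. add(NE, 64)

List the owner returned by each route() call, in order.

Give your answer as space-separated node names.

Answer: NA NA NA

Derivation:
Op 1: add NA@6 -> ring=[6:NA]
Op 2: route key 59: none >= 59, wrap to smallest pos 6 -> NA
Op 3: route key 76: none >= 76, wrap to smallest pos 6 -> NA
Op 4: add NB@85 -> ring=[6:NA,85:NB]
Op 5: add NC@27 -> ring=[6:NA,27:NC,85:NB]
Op 6: route key 95: none >= 95, wrap to smallest pos 6 -> NA
Op 7: add ND@47 -> ring=[6:NA,27:NC,47:ND,85:NB]
Op 8: add NE@64 -> ring=[6:NA,27:NC,47:ND,64:NE,85:NB]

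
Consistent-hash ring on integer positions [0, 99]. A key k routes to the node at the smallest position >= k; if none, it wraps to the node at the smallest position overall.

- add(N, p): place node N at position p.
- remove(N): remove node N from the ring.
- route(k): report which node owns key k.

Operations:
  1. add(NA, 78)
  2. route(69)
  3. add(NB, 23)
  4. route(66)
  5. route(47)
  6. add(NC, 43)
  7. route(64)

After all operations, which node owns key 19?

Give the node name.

Op 1: add NA@78 -> ring=[78:NA]
Op 2: route key 69: smallest pos >= 69 is 78 -> NA
Op 3: add NB@23 -> ring=[23:NB,78:NA]
Op 4: route key 66: smallest pos >= 66 is 78 -> NA
Op 5: route key 47: smallest pos >= 47 is 78 -> NA
Op 6: add NC@43 -> ring=[23:NB,43:NC,78:NA]
Op 7: route key 64: smallest pos >= 64 is 78 -> NA
Final route key 19: smallest pos >= 19 is 23 -> NB

Answer: NB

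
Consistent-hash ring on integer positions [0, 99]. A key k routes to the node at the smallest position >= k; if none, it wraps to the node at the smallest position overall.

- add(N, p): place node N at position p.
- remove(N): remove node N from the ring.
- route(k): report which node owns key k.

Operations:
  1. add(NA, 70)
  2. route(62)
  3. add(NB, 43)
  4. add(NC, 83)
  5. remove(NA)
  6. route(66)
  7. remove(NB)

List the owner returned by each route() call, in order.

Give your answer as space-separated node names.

Op 1: add NA@70 -> ring=[70:NA]
Op 2: route key 62: smallest pos >= 62 is 70 -> NA
Op 3: add NB@43 -> ring=[43:NB,70:NA]
Op 4: add NC@83 -> ring=[43:NB,70:NA,83:NC]
Op 5: remove NA -> ring=[43:NB,83:NC]
Op 6: route key 66: smallest pos >= 66 is 83 -> NC
Op 7: remove NB -> ring=[83:NC]

Answer: NA NC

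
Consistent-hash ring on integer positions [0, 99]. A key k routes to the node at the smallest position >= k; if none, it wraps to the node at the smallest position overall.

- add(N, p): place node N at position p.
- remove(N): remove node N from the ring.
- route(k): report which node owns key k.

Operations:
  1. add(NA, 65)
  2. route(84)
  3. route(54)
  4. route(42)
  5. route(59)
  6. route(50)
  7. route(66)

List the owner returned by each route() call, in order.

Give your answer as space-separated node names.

Op 1: add NA@65 -> ring=[65:NA]
Op 2: route key 84: none >= 84, wrap to smallest pos 65 -> NA
Op 3: route key 54: smallest pos >= 54 is 65 -> NA
Op 4: route key 42: smallest pos >= 42 is 65 -> NA
Op 5: route key 59: smallest pos >= 59 is 65 -> NA
Op 6: route key 50: smallest pos >= 50 is 65 -> NA
Op 7: route key 66: none >= 66, wrap to smallest pos 65 -> NA

Answer: NA NA NA NA NA NA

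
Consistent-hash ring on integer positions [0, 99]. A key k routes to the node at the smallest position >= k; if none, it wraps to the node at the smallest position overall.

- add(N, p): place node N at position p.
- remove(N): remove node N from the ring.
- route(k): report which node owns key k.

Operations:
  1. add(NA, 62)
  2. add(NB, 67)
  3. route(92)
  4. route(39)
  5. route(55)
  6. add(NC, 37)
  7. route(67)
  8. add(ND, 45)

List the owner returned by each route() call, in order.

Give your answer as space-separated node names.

Answer: NA NA NA NB

Derivation:
Op 1: add NA@62 -> ring=[62:NA]
Op 2: add NB@67 -> ring=[62:NA,67:NB]
Op 3: route key 92: none >= 92, wrap to smallest pos 62 -> NA
Op 4: route key 39: smallest pos >= 39 is 62 -> NA
Op 5: route key 55: smallest pos >= 55 is 62 -> NA
Op 6: add NC@37 -> ring=[37:NC,62:NA,67:NB]
Op 7: route key 67: smallest pos >= 67 is 67 -> NB
Op 8: add ND@45 -> ring=[37:NC,45:ND,62:NA,67:NB]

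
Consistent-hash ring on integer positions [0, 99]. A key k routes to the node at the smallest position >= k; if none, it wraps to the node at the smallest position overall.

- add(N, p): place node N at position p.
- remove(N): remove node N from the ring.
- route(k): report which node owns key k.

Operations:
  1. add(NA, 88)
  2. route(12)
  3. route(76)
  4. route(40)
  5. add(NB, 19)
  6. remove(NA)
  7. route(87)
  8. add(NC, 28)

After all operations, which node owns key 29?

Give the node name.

Answer: NB

Derivation:
Op 1: add NA@88 -> ring=[88:NA]
Op 2: route key 12: smallest pos >= 12 is 88 -> NA
Op 3: route key 76: smallest pos >= 76 is 88 -> NA
Op 4: route key 40: smallest pos >= 40 is 88 -> NA
Op 5: add NB@19 -> ring=[19:NB,88:NA]
Op 6: remove NA -> ring=[19:NB]
Op 7: route key 87: none >= 87, wrap to smallest pos 19 -> NB
Op 8: add NC@28 -> ring=[19:NB,28:NC]
Final route key 29: none >= 29, wrap to smallest pos 19 -> NB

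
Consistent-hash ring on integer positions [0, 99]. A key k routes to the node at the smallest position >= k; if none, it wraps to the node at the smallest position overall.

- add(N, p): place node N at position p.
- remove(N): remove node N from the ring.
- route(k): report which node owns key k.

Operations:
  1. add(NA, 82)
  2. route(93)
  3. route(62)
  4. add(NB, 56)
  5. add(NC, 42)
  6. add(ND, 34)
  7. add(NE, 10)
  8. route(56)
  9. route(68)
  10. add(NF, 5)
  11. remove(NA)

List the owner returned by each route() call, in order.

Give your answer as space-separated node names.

Answer: NA NA NB NA

Derivation:
Op 1: add NA@82 -> ring=[82:NA]
Op 2: route key 93: none >= 93, wrap to smallest pos 82 -> NA
Op 3: route key 62: smallest pos >= 62 is 82 -> NA
Op 4: add NB@56 -> ring=[56:NB,82:NA]
Op 5: add NC@42 -> ring=[42:NC,56:NB,82:NA]
Op 6: add ND@34 -> ring=[34:ND,42:NC,56:NB,82:NA]
Op 7: add NE@10 -> ring=[10:NE,34:ND,42:NC,56:NB,82:NA]
Op 8: route key 56: smallest pos >= 56 is 56 -> NB
Op 9: route key 68: smallest pos >= 68 is 82 -> NA
Op 10: add NF@5 -> ring=[5:NF,10:NE,34:ND,42:NC,56:NB,82:NA]
Op 11: remove NA -> ring=[5:NF,10:NE,34:ND,42:NC,56:NB]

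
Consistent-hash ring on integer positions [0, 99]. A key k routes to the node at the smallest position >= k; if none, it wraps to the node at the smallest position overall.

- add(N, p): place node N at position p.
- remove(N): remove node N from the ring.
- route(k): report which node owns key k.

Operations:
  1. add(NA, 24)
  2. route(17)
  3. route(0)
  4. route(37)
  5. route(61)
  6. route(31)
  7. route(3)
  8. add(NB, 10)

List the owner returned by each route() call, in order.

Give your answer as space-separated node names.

Answer: NA NA NA NA NA NA

Derivation:
Op 1: add NA@24 -> ring=[24:NA]
Op 2: route key 17: smallest pos >= 17 is 24 -> NA
Op 3: route key 0: smallest pos >= 0 is 24 -> NA
Op 4: route key 37: none >= 37, wrap to smallest pos 24 -> NA
Op 5: route key 61: none >= 61, wrap to smallest pos 24 -> NA
Op 6: route key 31: none >= 31, wrap to smallest pos 24 -> NA
Op 7: route key 3: smallest pos >= 3 is 24 -> NA
Op 8: add NB@10 -> ring=[10:NB,24:NA]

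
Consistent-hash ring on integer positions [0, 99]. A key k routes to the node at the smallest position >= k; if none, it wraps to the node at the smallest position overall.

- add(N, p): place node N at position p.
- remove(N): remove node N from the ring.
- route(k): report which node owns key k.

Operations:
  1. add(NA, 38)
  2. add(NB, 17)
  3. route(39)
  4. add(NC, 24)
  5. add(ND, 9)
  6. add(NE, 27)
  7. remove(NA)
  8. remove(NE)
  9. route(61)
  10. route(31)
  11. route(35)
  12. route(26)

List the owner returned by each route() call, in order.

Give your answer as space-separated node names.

Answer: NB ND ND ND ND

Derivation:
Op 1: add NA@38 -> ring=[38:NA]
Op 2: add NB@17 -> ring=[17:NB,38:NA]
Op 3: route key 39: none >= 39, wrap to smallest pos 17 -> NB
Op 4: add NC@24 -> ring=[17:NB,24:NC,38:NA]
Op 5: add ND@9 -> ring=[9:ND,17:NB,24:NC,38:NA]
Op 6: add NE@27 -> ring=[9:ND,17:NB,24:NC,27:NE,38:NA]
Op 7: remove NA -> ring=[9:ND,17:NB,24:NC,27:NE]
Op 8: remove NE -> ring=[9:ND,17:NB,24:NC]
Op 9: route key 61: none >= 61, wrap to smallest pos 9 -> ND
Op 10: route key 31: none >= 31, wrap to smallest pos 9 -> ND
Op 11: route key 35: none >= 35, wrap to smallest pos 9 -> ND
Op 12: route key 26: none >= 26, wrap to smallest pos 9 -> ND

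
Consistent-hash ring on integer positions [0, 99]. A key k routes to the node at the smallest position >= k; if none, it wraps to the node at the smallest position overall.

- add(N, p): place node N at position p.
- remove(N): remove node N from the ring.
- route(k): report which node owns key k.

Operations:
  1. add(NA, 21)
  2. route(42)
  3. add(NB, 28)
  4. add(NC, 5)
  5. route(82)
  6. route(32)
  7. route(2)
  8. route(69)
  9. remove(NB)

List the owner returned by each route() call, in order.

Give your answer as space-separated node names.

Op 1: add NA@21 -> ring=[21:NA]
Op 2: route key 42: none >= 42, wrap to smallest pos 21 -> NA
Op 3: add NB@28 -> ring=[21:NA,28:NB]
Op 4: add NC@5 -> ring=[5:NC,21:NA,28:NB]
Op 5: route key 82: none >= 82, wrap to smallest pos 5 -> NC
Op 6: route key 32: none >= 32, wrap to smallest pos 5 -> NC
Op 7: route key 2: smallest pos >= 2 is 5 -> NC
Op 8: route key 69: none >= 69, wrap to smallest pos 5 -> NC
Op 9: remove NB -> ring=[5:NC,21:NA]

Answer: NA NC NC NC NC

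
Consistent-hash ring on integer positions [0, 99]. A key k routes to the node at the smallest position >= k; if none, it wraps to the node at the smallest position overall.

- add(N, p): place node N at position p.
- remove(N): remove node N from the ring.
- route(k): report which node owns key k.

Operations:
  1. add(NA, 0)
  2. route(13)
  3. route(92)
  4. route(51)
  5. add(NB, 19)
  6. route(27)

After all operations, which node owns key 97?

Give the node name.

Op 1: add NA@0 -> ring=[0:NA]
Op 2: route key 13: none >= 13, wrap to smallest pos 0 -> NA
Op 3: route key 92: none >= 92, wrap to smallest pos 0 -> NA
Op 4: route key 51: none >= 51, wrap to smallest pos 0 -> NA
Op 5: add NB@19 -> ring=[0:NA,19:NB]
Op 6: route key 27: none >= 27, wrap to smallest pos 0 -> NA
Final route key 97: none >= 97, wrap to smallest pos 0 -> NA

Answer: NA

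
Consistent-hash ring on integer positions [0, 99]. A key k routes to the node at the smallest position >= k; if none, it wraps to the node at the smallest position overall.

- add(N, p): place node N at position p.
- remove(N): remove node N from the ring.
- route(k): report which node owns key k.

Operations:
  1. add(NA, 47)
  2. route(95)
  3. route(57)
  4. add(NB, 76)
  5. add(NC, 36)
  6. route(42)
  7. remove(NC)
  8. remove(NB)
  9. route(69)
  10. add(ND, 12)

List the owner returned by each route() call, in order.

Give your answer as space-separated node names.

Answer: NA NA NA NA

Derivation:
Op 1: add NA@47 -> ring=[47:NA]
Op 2: route key 95: none >= 95, wrap to smallest pos 47 -> NA
Op 3: route key 57: none >= 57, wrap to smallest pos 47 -> NA
Op 4: add NB@76 -> ring=[47:NA,76:NB]
Op 5: add NC@36 -> ring=[36:NC,47:NA,76:NB]
Op 6: route key 42: smallest pos >= 42 is 47 -> NA
Op 7: remove NC -> ring=[47:NA,76:NB]
Op 8: remove NB -> ring=[47:NA]
Op 9: route key 69: none >= 69, wrap to smallest pos 47 -> NA
Op 10: add ND@12 -> ring=[12:ND,47:NA]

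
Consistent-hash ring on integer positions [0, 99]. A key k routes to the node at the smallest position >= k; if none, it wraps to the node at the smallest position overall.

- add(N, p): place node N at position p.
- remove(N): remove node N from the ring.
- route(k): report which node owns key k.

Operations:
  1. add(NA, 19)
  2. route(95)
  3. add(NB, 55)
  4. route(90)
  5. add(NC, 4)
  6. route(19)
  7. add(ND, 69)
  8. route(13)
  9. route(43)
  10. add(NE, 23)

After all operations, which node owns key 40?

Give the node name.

Answer: NB

Derivation:
Op 1: add NA@19 -> ring=[19:NA]
Op 2: route key 95: none >= 95, wrap to smallest pos 19 -> NA
Op 3: add NB@55 -> ring=[19:NA,55:NB]
Op 4: route key 90: none >= 90, wrap to smallest pos 19 -> NA
Op 5: add NC@4 -> ring=[4:NC,19:NA,55:NB]
Op 6: route key 19: smallest pos >= 19 is 19 -> NA
Op 7: add ND@69 -> ring=[4:NC,19:NA,55:NB,69:ND]
Op 8: route key 13: smallest pos >= 13 is 19 -> NA
Op 9: route key 43: smallest pos >= 43 is 55 -> NB
Op 10: add NE@23 -> ring=[4:NC,19:NA,23:NE,55:NB,69:ND]
Final route key 40: smallest pos >= 40 is 55 -> NB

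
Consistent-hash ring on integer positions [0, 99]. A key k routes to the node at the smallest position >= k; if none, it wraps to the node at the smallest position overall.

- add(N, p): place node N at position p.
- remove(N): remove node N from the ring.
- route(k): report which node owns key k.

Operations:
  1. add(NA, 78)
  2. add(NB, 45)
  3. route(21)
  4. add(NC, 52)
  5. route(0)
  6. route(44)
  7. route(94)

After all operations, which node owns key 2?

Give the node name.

Answer: NB

Derivation:
Op 1: add NA@78 -> ring=[78:NA]
Op 2: add NB@45 -> ring=[45:NB,78:NA]
Op 3: route key 21: smallest pos >= 21 is 45 -> NB
Op 4: add NC@52 -> ring=[45:NB,52:NC,78:NA]
Op 5: route key 0: smallest pos >= 0 is 45 -> NB
Op 6: route key 44: smallest pos >= 44 is 45 -> NB
Op 7: route key 94: none >= 94, wrap to smallest pos 45 -> NB
Final route key 2: smallest pos >= 2 is 45 -> NB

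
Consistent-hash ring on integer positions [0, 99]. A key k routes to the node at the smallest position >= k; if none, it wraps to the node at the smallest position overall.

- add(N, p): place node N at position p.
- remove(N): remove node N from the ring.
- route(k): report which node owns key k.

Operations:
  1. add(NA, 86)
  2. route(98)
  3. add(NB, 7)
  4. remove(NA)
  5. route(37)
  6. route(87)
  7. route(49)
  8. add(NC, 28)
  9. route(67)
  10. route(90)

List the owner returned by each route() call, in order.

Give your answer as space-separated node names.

Op 1: add NA@86 -> ring=[86:NA]
Op 2: route key 98: none >= 98, wrap to smallest pos 86 -> NA
Op 3: add NB@7 -> ring=[7:NB,86:NA]
Op 4: remove NA -> ring=[7:NB]
Op 5: route key 37: none >= 37, wrap to smallest pos 7 -> NB
Op 6: route key 87: none >= 87, wrap to smallest pos 7 -> NB
Op 7: route key 49: none >= 49, wrap to smallest pos 7 -> NB
Op 8: add NC@28 -> ring=[7:NB,28:NC]
Op 9: route key 67: none >= 67, wrap to smallest pos 7 -> NB
Op 10: route key 90: none >= 90, wrap to smallest pos 7 -> NB

Answer: NA NB NB NB NB NB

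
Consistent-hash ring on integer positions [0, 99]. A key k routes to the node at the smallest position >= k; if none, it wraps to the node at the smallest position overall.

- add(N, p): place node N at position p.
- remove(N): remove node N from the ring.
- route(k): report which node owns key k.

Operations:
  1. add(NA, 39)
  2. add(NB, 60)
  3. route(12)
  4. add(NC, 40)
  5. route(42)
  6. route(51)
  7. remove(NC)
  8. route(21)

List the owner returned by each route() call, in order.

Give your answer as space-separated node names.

Answer: NA NB NB NA

Derivation:
Op 1: add NA@39 -> ring=[39:NA]
Op 2: add NB@60 -> ring=[39:NA,60:NB]
Op 3: route key 12: smallest pos >= 12 is 39 -> NA
Op 4: add NC@40 -> ring=[39:NA,40:NC,60:NB]
Op 5: route key 42: smallest pos >= 42 is 60 -> NB
Op 6: route key 51: smallest pos >= 51 is 60 -> NB
Op 7: remove NC -> ring=[39:NA,60:NB]
Op 8: route key 21: smallest pos >= 21 is 39 -> NA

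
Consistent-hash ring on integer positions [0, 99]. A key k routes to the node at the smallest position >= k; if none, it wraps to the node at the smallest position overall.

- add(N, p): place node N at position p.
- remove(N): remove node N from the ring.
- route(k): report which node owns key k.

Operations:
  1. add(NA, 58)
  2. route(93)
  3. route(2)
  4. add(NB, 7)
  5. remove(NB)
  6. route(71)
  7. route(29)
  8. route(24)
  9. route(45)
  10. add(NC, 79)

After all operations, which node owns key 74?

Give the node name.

Op 1: add NA@58 -> ring=[58:NA]
Op 2: route key 93: none >= 93, wrap to smallest pos 58 -> NA
Op 3: route key 2: smallest pos >= 2 is 58 -> NA
Op 4: add NB@7 -> ring=[7:NB,58:NA]
Op 5: remove NB -> ring=[58:NA]
Op 6: route key 71: none >= 71, wrap to smallest pos 58 -> NA
Op 7: route key 29: smallest pos >= 29 is 58 -> NA
Op 8: route key 24: smallest pos >= 24 is 58 -> NA
Op 9: route key 45: smallest pos >= 45 is 58 -> NA
Op 10: add NC@79 -> ring=[58:NA,79:NC]
Final route key 74: smallest pos >= 74 is 79 -> NC

Answer: NC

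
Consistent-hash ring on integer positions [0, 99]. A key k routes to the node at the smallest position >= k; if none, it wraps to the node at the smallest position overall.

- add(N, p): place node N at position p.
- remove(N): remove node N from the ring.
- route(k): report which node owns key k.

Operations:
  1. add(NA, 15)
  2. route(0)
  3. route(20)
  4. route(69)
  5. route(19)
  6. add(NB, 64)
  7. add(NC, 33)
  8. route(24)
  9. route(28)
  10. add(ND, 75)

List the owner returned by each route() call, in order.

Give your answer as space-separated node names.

Op 1: add NA@15 -> ring=[15:NA]
Op 2: route key 0: smallest pos >= 0 is 15 -> NA
Op 3: route key 20: none >= 20, wrap to smallest pos 15 -> NA
Op 4: route key 69: none >= 69, wrap to smallest pos 15 -> NA
Op 5: route key 19: none >= 19, wrap to smallest pos 15 -> NA
Op 6: add NB@64 -> ring=[15:NA,64:NB]
Op 7: add NC@33 -> ring=[15:NA,33:NC,64:NB]
Op 8: route key 24: smallest pos >= 24 is 33 -> NC
Op 9: route key 28: smallest pos >= 28 is 33 -> NC
Op 10: add ND@75 -> ring=[15:NA,33:NC,64:NB,75:ND]

Answer: NA NA NA NA NC NC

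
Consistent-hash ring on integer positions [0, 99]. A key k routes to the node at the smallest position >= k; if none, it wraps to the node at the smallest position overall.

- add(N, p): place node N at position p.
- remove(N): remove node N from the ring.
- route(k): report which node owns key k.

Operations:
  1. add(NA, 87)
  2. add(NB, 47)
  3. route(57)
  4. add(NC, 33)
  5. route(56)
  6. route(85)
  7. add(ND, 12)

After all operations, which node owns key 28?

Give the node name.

Answer: NC

Derivation:
Op 1: add NA@87 -> ring=[87:NA]
Op 2: add NB@47 -> ring=[47:NB,87:NA]
Op 3: route key 57: smallest pos >= 57 is 87 -> NA
Op 4: add NC@33 -> ring=[33:NC,47:NB,87:NA]
Op 5: route key 56: smallest pos >= 56 is 87 -> NA
Op 6: route key 85: smallest pos >= 85 is 87 -> NA
Op 7: add ND@12 -> ring=[12:ND,33:NC,47:NB,87:NA]
Final route key 28: smallest pos >= 28 is 33 -> NC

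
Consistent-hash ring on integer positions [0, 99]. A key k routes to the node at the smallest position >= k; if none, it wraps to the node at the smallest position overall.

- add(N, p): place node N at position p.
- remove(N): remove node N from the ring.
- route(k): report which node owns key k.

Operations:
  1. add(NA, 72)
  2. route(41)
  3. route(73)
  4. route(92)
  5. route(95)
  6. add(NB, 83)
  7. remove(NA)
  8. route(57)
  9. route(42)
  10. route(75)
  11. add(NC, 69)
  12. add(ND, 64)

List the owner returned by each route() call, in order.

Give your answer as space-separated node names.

Op 1: add NA@72 -> ring=[72:NA]
Op 2: route key 41: smallest pos >= 41 is 72 -> NA
Op 3: route key 73: none >= 73, wrap to smallest pos 72 -> NA
Op 4: route key 92: none >= 92, wrap to smallest pos 72 -> NA
Op 5: route key 95: none >= 95, wrap to smallest pos 72 -> NA
Op 6: add NB@83 -> ring=[72:NA,83:NB]
Op 7: remove NA -> ring=[83:NB]
Op 8: route key 57: smallest pos >= 57 is 83 -> NB
Op 9: route key 42: smallest pos >= 42 is 83 -> NB
Op 10: route key 75: smallest pos >= 75 is 83 -> NB
Op 11: add NC@69 -> ring=[69:NC,83:NB]
Op 12: add ND@64 -> ring=[64:ND,69:NC,83:NB]

Answer: NA NA NA NA NB NB NB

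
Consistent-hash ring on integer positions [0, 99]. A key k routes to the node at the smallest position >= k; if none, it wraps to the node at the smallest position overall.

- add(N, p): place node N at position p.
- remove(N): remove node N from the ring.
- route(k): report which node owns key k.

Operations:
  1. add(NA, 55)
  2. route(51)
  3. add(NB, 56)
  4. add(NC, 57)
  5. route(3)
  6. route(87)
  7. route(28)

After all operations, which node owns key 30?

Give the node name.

Op 1: add NA@55 -> ring=[55:NA]
Op 2: route key 51: smallest pos >= 51 is 55 -> NA
Op 3: add NB@56 -> ring=[55:NA,56:NB]
Op 4: add NC@57 -> ring=[55:NA,56:NB,57:NC]
Op 5: route key 3: smallest pos >= 3 is 55 -> NA
Op 6: route key 87: none >= 87, wrap to smallest pos 55 -> NA
Op 7: route key 28: smallest pos >= 28 is 55 -> NA
Final route key 30: smallest pos >= 30 is 55 -> NA

Answer: NA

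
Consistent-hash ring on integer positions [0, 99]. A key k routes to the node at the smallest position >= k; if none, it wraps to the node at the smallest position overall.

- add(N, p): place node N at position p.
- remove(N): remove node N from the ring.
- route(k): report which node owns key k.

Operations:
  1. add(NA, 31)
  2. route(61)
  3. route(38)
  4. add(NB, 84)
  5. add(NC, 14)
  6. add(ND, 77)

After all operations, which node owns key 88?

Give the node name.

Op 1: add NA@31 -> ring=[31:NA]
Op 2: route key 61: none >= 61, wrap to smallest pos 31 -> NA
Op 3: route key 38: none >= 38, wrap to smallest pos 31 -> NA
Op 4: add NB@84 -> ring=[31:NA,84:NB]
Op 5: add NC@14 -> ring=[14:NC,31:NA,84:NB]
Op 6: add ND@77 -> ring=[14:NC,31:NA,77:ND,84:NB]
Final route key 88: none >= 88, wrap to smallest pos 14 -> NC

Answer: NC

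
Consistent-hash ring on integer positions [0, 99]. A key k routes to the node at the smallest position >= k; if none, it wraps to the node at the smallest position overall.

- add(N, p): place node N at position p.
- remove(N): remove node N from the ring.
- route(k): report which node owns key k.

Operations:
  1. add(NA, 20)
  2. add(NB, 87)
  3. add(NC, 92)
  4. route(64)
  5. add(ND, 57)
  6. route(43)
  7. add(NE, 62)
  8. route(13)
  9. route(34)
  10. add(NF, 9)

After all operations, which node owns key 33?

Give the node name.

Answer: ND

Derivation:
Op 1: add NA@20 -> ring=[20:NA]
Op 2: add NB@87 -> ring=[20:NA,87:NB]
Op 3: add NC@92 -> ring=[20:NA,87:NB,92:NC]
Op 4: route key 64: smallest pos >= 64 is 87 -> NB
Op 5: add ND@57 -> ring=[20:NA,57:ND,87:NB,92:NC]
Op 6: route key 43: smallest pos >= 43 is 57 -> ND
Op 7: add NE@62 -> ring=[20:NA,57:ND,62:NE,87:NB,92:NC]
Op 8: route key 13: smallest pos >= 13 is 20 -> NA
Op 9: route key 34: smallest pos >= 34 is 57 -> ND
Op 10: add NF@9 -> ring=[9:NF,20:NA,57:ND,62:NE,87:NB,92:NC]
Final route key 33: smallest pos >= 33 is 57 -> ND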